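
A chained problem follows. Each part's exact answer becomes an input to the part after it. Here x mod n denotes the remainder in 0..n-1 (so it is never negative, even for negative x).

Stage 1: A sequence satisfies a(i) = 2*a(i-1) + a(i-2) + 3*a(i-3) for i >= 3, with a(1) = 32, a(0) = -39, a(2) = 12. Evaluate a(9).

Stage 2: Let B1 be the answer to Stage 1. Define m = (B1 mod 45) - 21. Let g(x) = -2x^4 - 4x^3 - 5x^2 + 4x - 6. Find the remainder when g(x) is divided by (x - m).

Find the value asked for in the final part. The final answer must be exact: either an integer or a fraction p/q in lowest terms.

-358

Stage 1: a(3) = 2*(12) + 1*(32) + 3*(-39) = -61; iterating: a(3)=-61, a(4)=-14, a(5)=-53, a(6)=-303, a(7)=-701, a(8)=-1864, a(9)=-5338; answer -5338
Stage 2: B1 = -5338; m = -4; remainder = value at the root: -2*(-4)^4 - 4*(-4)^3 - 5*(-4)^2 + 4*(-4)^1 - 6 = (-512) + (256) + (-80) + (-16) + (-6) = -358; answer -358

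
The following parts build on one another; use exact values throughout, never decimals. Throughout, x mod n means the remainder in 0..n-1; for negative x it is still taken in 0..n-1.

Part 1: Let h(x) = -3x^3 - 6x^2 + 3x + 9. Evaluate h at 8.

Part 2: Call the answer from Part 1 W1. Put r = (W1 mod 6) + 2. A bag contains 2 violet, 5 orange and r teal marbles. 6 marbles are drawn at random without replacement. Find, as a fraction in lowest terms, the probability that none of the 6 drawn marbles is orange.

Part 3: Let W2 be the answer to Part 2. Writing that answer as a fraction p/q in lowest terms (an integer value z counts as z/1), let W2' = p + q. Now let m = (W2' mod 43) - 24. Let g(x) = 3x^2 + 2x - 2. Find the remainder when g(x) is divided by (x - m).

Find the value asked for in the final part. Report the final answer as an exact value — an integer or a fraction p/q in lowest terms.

1158

Part 1: -3*(8)^3 - 6*(8)^2 + 3*(8)^1 + 9 = (-1536) + (-384) + (24) + (9) = -1887; answer -1887
Part 2: W1 = -1887; r = 5; total draws C(12,6) = 924; favorable C(7,6) = 7; P = 1/132; answer 1/132
Part 3: W2 = 1/132; threaded value p + q = 133; m = -20; remainder = value at the root: 3*(-20)^2 + 2*(-20)^1 - 2 = (1200) + (-40) + (-2) = 1158; answer 1158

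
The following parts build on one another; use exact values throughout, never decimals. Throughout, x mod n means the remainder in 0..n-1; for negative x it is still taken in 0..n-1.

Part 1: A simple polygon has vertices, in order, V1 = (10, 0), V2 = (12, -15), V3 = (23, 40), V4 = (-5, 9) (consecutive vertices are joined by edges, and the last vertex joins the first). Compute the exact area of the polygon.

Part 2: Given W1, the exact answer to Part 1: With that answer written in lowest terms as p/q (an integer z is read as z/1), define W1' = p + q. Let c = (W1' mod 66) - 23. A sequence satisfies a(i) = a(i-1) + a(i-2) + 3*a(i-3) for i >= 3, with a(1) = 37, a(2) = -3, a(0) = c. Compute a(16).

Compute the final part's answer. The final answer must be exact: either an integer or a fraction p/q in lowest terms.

1201124

Part 1: cross terms: (10*-15 - 12*0)=-150, (12*40 - 23*-15)=825, (23*9 - -5*40)=407, (-5*0 - 10*9)=-90; twice the area = |992| = 992; area = 496; answer 496
Part 2: W1 = 496; threaded value p + q = 497; c = 12; a(3) = 1*(-3) + 1*(37) + 3*(12) = 70; iterating: a(3)=70, a(4)=178, a(5)=239, a(6)=627, a(7)=1400, a(8)=2744, a(9)=6025, a(10)=12969, a(11)=27226, a(12)=58270, a(13)=124403, a(14)=264351, a(15)=563564, a(16)=1201124; answer 1201124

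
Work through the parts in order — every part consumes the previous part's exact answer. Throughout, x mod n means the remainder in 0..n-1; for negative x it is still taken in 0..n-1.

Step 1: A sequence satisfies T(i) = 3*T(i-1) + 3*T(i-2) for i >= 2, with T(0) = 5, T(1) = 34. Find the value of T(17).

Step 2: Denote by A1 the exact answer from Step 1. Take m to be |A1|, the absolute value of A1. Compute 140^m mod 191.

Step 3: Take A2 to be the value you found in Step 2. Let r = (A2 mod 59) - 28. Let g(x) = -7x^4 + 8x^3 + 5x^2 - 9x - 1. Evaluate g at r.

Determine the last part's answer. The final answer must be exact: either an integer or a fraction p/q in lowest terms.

Step 1: T(2) = 3*(34) + 3*(5) = 117; iterating: T(2)=117, T(3)=453, T(4)=1710, T(5)=6489, T(6)=24597, T(7)=93258, T(8)=353565, T(9)=1340469, T(10)=5082102, T(11)=19267713, T(12)=73049445, T(13)=276951474, T(14)=1050002757, T(15)=3980862693, T(16)=15092596350, T(17)=57220377129; answer 57220377129
Step 2: A1 = 57220377129; m = 57220377129; squarings mod 191: 140^1=140, 140^2=118, 140^4=172, 140^8=170, 140^16=59, 140^32=43, 140^64=130, 140^128=92, 140^256=60, 140^512=162, 140^1024=77, 140^2048=8, 140^4096=64, 140^8192=85, 140^16384=158, 140^32768=134, 140^65536=2, 140^131072=4, 140^262144=16, 140^524288=65, 140^1048576=23, 140^2097152=147, 140^4194304=26, 140^8388608=103, 140^16777216=104, 140^33554432=120, 140^67108864=75, 140^134217728=86, 140^268435456=138, 140^536870912=135, 140^1073741824=80, 140^2147483648=97, 140^4294967296=50, 140^8589934592=17, 140^17179869184=98, 140^34359738368=54; 140^57220377129 = 140^1 * 140^8 * 140^32 * 140^512 * 140^2048 * 140^8192 * 140^32768 * 140^65536 * 140^524288 * 140^1048576 * 140^8388608 * 140^33554432 * 140^268435456 * 140^1073741824 * 140^4294967296 * 140^17179869184 * 140^34359738368 = 93 (mod 191); answer 93
Step 3: A2 = 93; r = 6; -7*(6)^4 + 8*(6)^3 + 5*(6)^2 - 9*(6)^1 - 1 = (-9072) + (1728) + (180) + (-54) + (-1) = -7219; answer -7219

-7219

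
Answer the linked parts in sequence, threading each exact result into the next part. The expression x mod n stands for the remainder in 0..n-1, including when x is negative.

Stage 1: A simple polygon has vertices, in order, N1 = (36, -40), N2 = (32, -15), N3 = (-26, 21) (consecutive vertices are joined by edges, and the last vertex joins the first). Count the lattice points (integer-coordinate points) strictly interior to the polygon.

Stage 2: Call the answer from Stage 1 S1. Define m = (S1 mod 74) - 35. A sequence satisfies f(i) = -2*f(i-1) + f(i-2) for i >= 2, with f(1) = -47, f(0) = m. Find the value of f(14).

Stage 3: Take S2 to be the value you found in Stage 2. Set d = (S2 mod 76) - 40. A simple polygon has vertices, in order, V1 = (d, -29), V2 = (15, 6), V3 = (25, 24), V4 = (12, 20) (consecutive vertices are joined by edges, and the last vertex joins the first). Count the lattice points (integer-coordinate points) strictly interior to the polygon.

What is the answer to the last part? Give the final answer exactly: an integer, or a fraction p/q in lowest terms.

Stage 1: cross terms: (36*-15 - 32*-40)=740, (32*21 - -26*-15)=282, (-26*-40 - 36*21)=284; twice the area = |1306| = 1306; area = 653; boundary points = 1 + 2 + 1 = 4; strictly interior points = area - boundary/2 + 1 = 652; answer 652
Stage 2: S1 = 652; m = 25; f(2) = -2*(-47) + 1*(25) = 119; iterating: f(2)=119, f(3)=-285, f(4)=689, f(5)=-1663, f(6)=4015, f(7)=-9693, f(8)=23401, f(9)=-56495, f(10)=136391, f(11)=-329277, f(12)=794945, f(13)=-1919167, f(14)=4633279; answer 4633279
Stage 3: S2 = 4633279; d = -25; cross terms: (-25*6 - 15*-29)=285, (15*24 - 25*6)=210, (25*20 - 12*24)=212, (12*-29 - -25*20)=152; twice the area = |859| = 859; area = 859/2; boundary points = 5 + 2 + 1 + 1 = 9; strictly interior points = area - boundary/2 + 1 = 426; answer 426

426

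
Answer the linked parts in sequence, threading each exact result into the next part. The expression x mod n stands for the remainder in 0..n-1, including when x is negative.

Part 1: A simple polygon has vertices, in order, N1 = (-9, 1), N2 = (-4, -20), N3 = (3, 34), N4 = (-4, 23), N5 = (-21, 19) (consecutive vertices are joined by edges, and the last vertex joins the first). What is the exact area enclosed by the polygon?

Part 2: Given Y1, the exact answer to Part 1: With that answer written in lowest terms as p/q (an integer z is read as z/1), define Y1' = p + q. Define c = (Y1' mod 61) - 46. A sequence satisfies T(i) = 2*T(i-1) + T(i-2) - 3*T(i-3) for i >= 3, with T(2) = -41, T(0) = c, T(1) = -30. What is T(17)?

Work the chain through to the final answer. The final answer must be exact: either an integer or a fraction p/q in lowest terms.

Part 1: cross terms: (-9*-20 - -4*1)=184, (-4*34 - 3*-20)=-76, (3*23 - -4*34)=205, (-4*19 - -21*23)=407, (-21*1 - -9*19)=150; twice the area = |870| = 870; area = 435; answer 435
Part 2: Y1 = 435; threaded value p + q = 436; c = -37; T(3) = 2*(-41) + 1*(-30) - 3*(-37) = -1; iterating: T(3)=-1, T(4)=47, T(5)=216, T(6)=482, T(7)=1039, T(8)=1912, T(9)=3417, T(10)=5629, T(11)=8939, T(12)=13256, T(13)=18564, T(14)=23567, T(15)=25930, T(16)=19735, T(17)=-5301; answer -5301

-5301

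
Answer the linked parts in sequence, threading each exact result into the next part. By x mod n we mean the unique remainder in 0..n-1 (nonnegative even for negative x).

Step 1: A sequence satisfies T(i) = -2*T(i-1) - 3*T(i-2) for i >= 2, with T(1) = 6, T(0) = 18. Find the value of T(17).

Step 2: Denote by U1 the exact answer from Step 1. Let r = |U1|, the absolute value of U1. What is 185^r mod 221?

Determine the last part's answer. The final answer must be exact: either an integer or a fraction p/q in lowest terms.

183

Step 1: T(2) = -2*(6) - 3*(18) = -66; iterating: T(2)=-66, T(3)=114, T(4)=-30, T(5)=-282, T(6)=654, T(7)=-462, T(8)=-1038, T(9)=3462, T(10)=-3810, T(11)=-2766, T(12)=16962, T(13)=-25626, T(14)=366, T(15)=76146, T(16)=-153390, T(17)=78342; answer 78342
Step 2: U1 = 78342; r = 78342; squarings mod 221: 185^1=185, 185^2=191, 185^4=16, 185^8=35, 185^16=120, 185^32=35, 185^64=120, 185^128=35, 185^256=120, 185^512=35, 185^1024=120, 185^2048=35, 185^4096=120, 185^8192=35, 185^16384=120, 185^32768=35, 185^65536=120; 185^78342 = 185^2 * 185^4 * 185^512 * 185^4096 * 185^8192 * 185^65536 = 183 (mod 221); answer 183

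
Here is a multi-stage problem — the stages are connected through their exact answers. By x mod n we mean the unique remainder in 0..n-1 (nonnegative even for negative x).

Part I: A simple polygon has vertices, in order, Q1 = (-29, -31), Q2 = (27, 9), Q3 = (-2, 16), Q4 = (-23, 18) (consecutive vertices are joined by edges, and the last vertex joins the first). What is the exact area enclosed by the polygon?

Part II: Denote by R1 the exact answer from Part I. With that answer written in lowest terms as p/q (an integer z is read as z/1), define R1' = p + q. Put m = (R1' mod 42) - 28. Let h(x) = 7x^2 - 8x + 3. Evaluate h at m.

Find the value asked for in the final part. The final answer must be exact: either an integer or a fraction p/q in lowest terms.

Part I: cross terms: (-29*9 - 27*-31)=576, (27*16 - -2*9)=450, (-2*18 - -23*16)=332, (-23*-31 - -29*18)=1235; twice the area = |2593| = 2593; area = 2593/2; answer 2593/2
Part II: R1 = 2593/2; threaded value p + q = 2595; m = 5; 7*(5)^2 - 8*(5)^1 + 3 = (175) + (-40) + (3) = 138; answer 138

138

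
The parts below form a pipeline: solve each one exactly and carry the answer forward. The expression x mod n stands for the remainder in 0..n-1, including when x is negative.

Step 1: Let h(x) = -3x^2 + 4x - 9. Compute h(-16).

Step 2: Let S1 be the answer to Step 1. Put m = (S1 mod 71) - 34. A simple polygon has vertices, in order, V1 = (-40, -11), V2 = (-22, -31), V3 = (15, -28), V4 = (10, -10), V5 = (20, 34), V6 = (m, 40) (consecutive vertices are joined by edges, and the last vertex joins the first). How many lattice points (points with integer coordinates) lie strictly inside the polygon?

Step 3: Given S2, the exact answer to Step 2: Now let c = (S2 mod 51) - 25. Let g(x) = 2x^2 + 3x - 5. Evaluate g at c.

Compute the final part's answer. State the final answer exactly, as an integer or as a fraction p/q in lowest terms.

Step 1: -3*(-16)^2 + 4*(-16)^1 - 9 = (-768) + (-64) + (-9) = -841; answer -841
Step 2: S1 = -841; m = -23; cross terms: (-40*-31 - -22*-11)=998, (-22*-28 - 15*-31)=1081, (15*-10 - 10*-28)=130, (10*34 - 20*-10)=540, (20*40 - -23*34)=1582, (-23*-11 - -40*40)=1853; twice the area = |6184| = 6184; area = 3092; boundary points = 2 + 1 + 1 + 2 + 1 + 17 = 24; strictly interior points = area - boundary/2 + 1 = 3081; answer 3081
Step 3: S2 = 3081; c = -4; 2*(-4)^2 + 3*(-4)^1 - 5 = (32) + (-12) + (-5) = 15; answer 15

15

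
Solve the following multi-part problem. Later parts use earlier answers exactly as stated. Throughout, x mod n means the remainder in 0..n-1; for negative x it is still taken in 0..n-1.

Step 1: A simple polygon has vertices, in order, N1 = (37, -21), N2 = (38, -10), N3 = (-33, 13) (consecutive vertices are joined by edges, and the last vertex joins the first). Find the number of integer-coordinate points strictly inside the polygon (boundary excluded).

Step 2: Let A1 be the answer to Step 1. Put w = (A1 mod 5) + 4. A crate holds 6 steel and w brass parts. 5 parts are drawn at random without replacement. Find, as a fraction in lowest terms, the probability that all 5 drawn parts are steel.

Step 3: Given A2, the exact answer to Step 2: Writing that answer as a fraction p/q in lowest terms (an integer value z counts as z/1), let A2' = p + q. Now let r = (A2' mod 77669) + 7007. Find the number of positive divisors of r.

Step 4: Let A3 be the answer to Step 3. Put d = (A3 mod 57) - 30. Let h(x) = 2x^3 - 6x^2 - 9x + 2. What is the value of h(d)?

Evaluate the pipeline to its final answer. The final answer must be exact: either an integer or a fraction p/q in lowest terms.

-24000

Step 1: cross terms: (37*-10 - 38*-21)=428, (38*13 - -33*-10)=164, (-33*-21 - 37*13)=212; twice the area = |804| = 804; area = 402; boundary points = 1 + 1 + 2 = 4; strictly interior points = area - boundary/2 + 1 = 401; answer 401
Step 2: A1 = 401; w = 5; total draws C(11,5) = 462; favorable C(6,5) = 6; P = 1/77; answer 1/77
Step 3: A2 = 1/77; threaded value p + q = 78; r = 7085; 7085 = 5 * 13 * 109; number of divisors = (1+1) * (1+1) * (1+1) = 8; answer 8
Step 4: A3 = 8; d = -22; 2*(-22)^3 - 6*(-22)^2 - 9*(-22)^1 + 2 = (-21296) + (-2904) + (198) + (2) = -24000; answer -24000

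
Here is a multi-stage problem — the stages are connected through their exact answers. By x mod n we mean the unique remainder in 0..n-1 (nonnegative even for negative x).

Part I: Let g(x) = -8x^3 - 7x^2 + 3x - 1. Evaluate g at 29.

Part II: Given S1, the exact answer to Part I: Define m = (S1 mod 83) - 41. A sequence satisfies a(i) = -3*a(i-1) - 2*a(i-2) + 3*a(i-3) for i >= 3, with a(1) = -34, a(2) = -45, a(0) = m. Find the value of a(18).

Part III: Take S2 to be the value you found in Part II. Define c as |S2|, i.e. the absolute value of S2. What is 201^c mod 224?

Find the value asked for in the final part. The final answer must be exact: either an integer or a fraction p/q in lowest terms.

Part I: -8*(29)^3 - 7*(29)^2 + 3*(29)^1 - 1 = (-195112) + (-5887) + (87) + (-1) = -200913; answer -200913
Part II: S1 = -200913; m = -11; a(3) = -3*(-45) - 2*(-34) + 3*(-11) = 170; iterating: a(3)=170, a(4)=-522, a(5)=1091, a(6)=-1719, a(7)=1409, a(8)=2484, a(9)=-15427, a(10)=45540, a(11)=-98314, a(12)=157581, a(13)=-139495, a(14)=-191619, a(15)=1326590, a(16)=-4015017, a(17)=8817014, a(18)=-14441238; answer -14441238
Part III: S2 = -14441238; c = 14441238; squarings mod 224: 201^1=201, 201^2=81, 201^4=65, 201^8=193, 201^16=65, 201^32=193, 201^64=65, 201^128=193, 201^256=65, 201^512=193, 201^1024=65, 201^2048=193, 201^4096=65, 201^8192=193, 201^16384=65, 201^32768=193, 201^65536=65, 201^131072=193, 201^262144=65, 201^524288=193, 201^1048576=65, 201^2097152=193, 201^4194304=65, 201^8388608=193; 201^14441238 = 201^2 * 201^4 * 201^16 * 201^256 * 201^512 * 201^2048 * 201^4096 * 201^16384 * 201^262144 * 201^524288 * 201^1048576 * 201^4194304 * 201^8388608 = 113 (mod 224); answer 113

113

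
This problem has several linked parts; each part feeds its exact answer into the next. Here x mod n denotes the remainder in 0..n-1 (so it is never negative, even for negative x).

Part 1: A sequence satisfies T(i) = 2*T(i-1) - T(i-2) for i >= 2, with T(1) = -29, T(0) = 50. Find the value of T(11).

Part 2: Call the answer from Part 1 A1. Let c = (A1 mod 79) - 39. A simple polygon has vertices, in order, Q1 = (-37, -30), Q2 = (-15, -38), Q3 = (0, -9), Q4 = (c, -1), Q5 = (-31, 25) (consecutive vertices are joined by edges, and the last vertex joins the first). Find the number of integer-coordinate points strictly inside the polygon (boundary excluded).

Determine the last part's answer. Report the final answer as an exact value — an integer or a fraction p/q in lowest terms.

Part 1: T(2) = 2*(-29) - 1*(50) = -108; iterating: T(2)=-108, T(3)=-187, T(4)=-266, T(5)=-345, T(6)=-424, T(7)=-503, T(8)=-582, T(9)=-661, T(10)=-740, T(11)=-819; answer -819
Part 2: A1 = -819; c = 11; cross terms: (-37*-38 - -15*-30)=956, (-15*-9 - 0*-38)=135, (0*-1 - 11*-9)=99, (11*25 - -31*-1)=244, (-31*-30 - -37*25)=1855; twice the area = |3289| = 3289; area = 3289/2; boundary points = 2 + 1 + 1 + 2 + 1 = 7; strictly interior points = area - boundary/2 + 1 = 1642; answer 1642

1642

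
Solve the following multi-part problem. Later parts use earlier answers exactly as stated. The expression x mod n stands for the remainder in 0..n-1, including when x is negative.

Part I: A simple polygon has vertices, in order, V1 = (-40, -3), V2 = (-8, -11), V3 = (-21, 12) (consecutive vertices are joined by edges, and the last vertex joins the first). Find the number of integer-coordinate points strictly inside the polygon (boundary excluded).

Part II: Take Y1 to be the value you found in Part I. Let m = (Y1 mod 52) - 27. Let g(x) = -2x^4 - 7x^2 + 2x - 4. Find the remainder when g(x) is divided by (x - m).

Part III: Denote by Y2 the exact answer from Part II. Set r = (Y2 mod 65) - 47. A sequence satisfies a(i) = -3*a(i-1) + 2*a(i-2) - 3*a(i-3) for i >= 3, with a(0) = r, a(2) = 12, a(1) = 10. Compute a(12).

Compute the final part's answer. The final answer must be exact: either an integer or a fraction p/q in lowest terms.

Part I: cross terms: (-40*-11 - -8*-3)=416, (-8*12 - -21*-11)=-327, (-21*-3 - -40*12)=543; twice the area = |632| = 632; area = 316; boundary points = 8 + 1 + 1 = 10; strictly interior points = area - boundary/2 + 1 = 312; answer 312
Part II: Y1 = 312; m = -27; remainder = value at the root: -2*(-27)^4 - 7*(-27)^2 + 2*(-27)^1 - 4 = (-1062882) + (-5103) + (-54) + (-4) = -1068043; answer -1068043
Part III: Y2 = -1068043; r = -10; a(3) = -3*(12) + 2*(10) - 3*(-10) = 14; iterating: a(3)=14, a(4)=-48, a(5)=136, a(6)=-546, a(7)=2054, a(8)=-7662, a(9)=28732, a(10)=-107682, a(11)=403496, a(12)=-1512048; answer -1512048

-1512048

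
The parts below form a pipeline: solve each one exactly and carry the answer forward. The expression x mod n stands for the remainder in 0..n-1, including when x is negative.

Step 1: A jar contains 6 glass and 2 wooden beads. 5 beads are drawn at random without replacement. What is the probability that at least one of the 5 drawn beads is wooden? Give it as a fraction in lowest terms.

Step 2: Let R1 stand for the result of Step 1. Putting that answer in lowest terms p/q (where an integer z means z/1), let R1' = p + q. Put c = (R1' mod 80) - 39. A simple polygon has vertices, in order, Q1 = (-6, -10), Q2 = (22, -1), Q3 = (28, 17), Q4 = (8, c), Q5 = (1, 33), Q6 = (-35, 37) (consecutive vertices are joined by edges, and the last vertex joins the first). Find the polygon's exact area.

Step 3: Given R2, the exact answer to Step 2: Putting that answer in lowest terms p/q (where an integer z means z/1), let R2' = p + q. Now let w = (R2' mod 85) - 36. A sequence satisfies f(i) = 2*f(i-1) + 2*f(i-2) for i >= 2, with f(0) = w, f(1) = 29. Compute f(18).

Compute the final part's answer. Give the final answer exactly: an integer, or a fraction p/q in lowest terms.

130915328

Step 1: total draws C(8,5) = 56; complement C(6,5) = 6; favorable 56 - 6 = 50; P = 25/28; answer 25/28
Step 2: R1 = 25/28; threaded value p + q = 53; c = 14; cross terms: (-6*-1 - 22*-10)=226, (22*17 - 28*-1)=402, (28*14 - 8*17)=256, (8*33 - 1*14)=250, (1*37 - -35*33)=1192, (-35*-10 - -6*37)=572; twice the area = |2898| = 2898; area = 1449; answer 1449
Step 3: R2 = 1449; threaded value p + q = 1450; w = -31; f(2) = 2*(29) + 2*(-31) = -4; iterating: f(2)=-4, f(3)=50, f(4)=92, f(5)=284, f(6)=752, f(7)=2072, f(8)=5648, f(9)=15440, f(10)=42176, f(11)=115232, f(12)=314816, f(13)=860096, f(14)=2349824, f(15)=6419840, f(16)=17539328, f(17)=47918336, f(18)=130915328; answer 130915328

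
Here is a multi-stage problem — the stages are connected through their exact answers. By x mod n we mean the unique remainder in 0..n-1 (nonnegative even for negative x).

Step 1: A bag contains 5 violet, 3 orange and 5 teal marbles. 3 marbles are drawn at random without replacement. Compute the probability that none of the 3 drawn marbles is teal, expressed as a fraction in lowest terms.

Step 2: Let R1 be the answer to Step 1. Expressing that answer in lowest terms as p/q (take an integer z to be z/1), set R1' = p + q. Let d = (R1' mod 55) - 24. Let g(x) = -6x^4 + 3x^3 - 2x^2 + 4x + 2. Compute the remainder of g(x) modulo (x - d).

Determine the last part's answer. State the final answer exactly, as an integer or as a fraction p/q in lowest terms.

Step 1: total draws C(13,3) = 286; favorable C(8,3) = 56; P = 28/143; answer 28/143
Step 2: R1 = 28/143; threaded value p + q = 171; d = -18; remainder = value at the root: -6*(-18)^4 + 3*(-18)^3 - 2*(-18)^2 + 4*(-18)^1 + 2 = (-629856) + (-17496) + (-648) + (-72) + (2) = -648070; answer -648070

-648070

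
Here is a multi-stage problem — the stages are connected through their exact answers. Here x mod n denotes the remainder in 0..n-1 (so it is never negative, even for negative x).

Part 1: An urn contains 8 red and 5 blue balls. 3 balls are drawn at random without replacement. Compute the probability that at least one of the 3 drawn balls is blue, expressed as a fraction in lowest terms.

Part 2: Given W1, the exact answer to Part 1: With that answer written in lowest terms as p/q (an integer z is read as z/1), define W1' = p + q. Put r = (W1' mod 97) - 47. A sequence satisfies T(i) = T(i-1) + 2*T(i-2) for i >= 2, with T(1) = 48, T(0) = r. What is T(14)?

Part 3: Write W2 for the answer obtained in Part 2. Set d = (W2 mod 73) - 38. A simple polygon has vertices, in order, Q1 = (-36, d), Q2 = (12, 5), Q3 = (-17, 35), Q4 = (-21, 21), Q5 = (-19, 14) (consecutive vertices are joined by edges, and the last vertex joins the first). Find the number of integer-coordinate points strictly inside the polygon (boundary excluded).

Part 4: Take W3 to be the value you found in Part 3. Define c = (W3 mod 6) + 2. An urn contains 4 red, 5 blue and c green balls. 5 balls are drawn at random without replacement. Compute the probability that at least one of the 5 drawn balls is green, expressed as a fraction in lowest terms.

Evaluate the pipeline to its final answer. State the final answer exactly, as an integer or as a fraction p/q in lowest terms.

134/143

Part 1: total draws C(13,3) = 286; complement C(8,3) = 56; favorable 286 - 56 = 230; P = 115/143; answer 115/143
Part 2: W1 = 115/143; threaded value p + q = 258; r = 17; T(2) = 1*(48) + 2*(17) = 82; iterating: T(2)=82, T(3)=178, T(4)=342, T(5)=698, T(6)=1382, T(7)=2778, T(8)=5542, T(9)=11098, T(10)=22182, T(11)=44378, T(12)=88742, T(13)=177498, T(14)=354982; answer 354982
Part 3: W2 = 354982; d = 18; cross terms: (-36*5 - 12*18)=-396, (12*35 - -17*5)=505, (-17*21 - -21*35)=378, (-21*14 - -19*21)=105, (-19*18 - -36*14)=162; twice the area = |754| = 754; area = 377; boundary points = 1 + 1 + 2 + 1 + 1 = 6; strictly interior points = area - boundary/2 + 1 = 375; answer 375
Part 4: W3 = 375; c = 5; total draws C(14,5) = 2002; complement C(9,5) = 126; favorable 2002 - 126 = 1876; P = 134/143; answer 134/143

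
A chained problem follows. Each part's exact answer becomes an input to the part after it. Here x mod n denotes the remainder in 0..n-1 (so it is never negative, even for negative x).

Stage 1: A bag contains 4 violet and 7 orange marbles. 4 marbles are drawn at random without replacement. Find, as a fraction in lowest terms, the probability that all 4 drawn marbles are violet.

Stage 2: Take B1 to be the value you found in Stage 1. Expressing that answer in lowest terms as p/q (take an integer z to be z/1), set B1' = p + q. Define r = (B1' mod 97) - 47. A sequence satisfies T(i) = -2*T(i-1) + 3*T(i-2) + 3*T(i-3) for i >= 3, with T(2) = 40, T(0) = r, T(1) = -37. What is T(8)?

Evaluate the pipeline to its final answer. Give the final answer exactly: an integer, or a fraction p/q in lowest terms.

25537

Stage 1: total draws C(11,4) = 330; favorable C(4,4) = 1; P = 1/330; answer 1/330
Stage 2: B1 = 1/330; threaded value p + q = 331; r = -7; T(3) = -2*(40) + 3*(-37) + 3*(-7) = -212; iterating: T(3)=-212, T(4)=433, T(5)=-1382, T(6)=3427, T(7)=-9701, T(8)=25537; answer 25537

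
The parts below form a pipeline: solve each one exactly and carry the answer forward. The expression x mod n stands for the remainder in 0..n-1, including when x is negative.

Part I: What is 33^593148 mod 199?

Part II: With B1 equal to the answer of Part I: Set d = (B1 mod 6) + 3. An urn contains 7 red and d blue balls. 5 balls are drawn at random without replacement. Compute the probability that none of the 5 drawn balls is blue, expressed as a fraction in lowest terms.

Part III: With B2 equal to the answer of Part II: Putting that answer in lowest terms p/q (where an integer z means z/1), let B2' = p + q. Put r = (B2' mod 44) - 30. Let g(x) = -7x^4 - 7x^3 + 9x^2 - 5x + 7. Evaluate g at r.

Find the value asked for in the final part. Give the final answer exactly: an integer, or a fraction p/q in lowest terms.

-1868835

Part I: squarings mod 199: 33^1=33, 33^2=94, 33^4=80, 33^8=32, 33^16=29, 33^32=45, 33^64=35, 33^128=31, 33^256=165, 33^512=161, 33^1024=51, 33^2048=14, 33^4096=196, 33^8192=9, 33^16384=81, 33^32768=193, 33^65536=36, 33^131072=102, 33^262144=56, 33^524288=151; 33^593148 = 33^4 * 33^8 * 33^16 * 33^32 * 33^64 * 33^128 * 33^1024 * 33^2048 * 33^65536 * 33^524288 = 116 (mod 199); answer 116
Part II: B1 = 116; d = 5; total draws C(12,5) = 792; favorable C(7,5) = 21; P = 7/264; answer 7/264
Part III: B2 = 7/264; threaded value p + q = 271; r = -23; -7*(-23)^4 - 7*(-23)^3 + 9*(-23)^2 - 5*(-23)^1 + 7 = (-1958887) + (85169) + (4761) + (115) + (7) = -1868835; answer -1868835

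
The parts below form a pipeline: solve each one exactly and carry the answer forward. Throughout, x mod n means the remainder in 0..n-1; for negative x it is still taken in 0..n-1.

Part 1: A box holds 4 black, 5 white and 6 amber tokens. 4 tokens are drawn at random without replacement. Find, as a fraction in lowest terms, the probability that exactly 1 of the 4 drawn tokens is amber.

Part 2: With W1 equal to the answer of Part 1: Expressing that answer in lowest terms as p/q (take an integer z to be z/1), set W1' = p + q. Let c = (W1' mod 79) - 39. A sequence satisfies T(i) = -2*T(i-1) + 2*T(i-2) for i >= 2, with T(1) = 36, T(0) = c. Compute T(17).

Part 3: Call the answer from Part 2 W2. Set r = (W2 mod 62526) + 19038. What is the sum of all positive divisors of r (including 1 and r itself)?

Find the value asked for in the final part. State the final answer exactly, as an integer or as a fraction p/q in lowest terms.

Part 1: total draws C(15,4) = 1365; favorable C(6,1)*C(9,3) = 504; P = 24/65; answer 24/65
Part 2: W1 = 24/65; threaded value p + q = 89; c = -29; T(2) = -2*(36) + 2*(-29) = -130; iterating: T(2)=-130, T(3)=332, T(4)=-924, T(5)=2512, T(6)=-6872, T(7)=18768, T(8)=-51280, T(9)=140096, T(10)=-382752, T(11)=1045696, T(12)=-2856896, T(13)=7805184, T(14)=-21324160, T(15)=58258688, T(16)=-159165696, T(17)=434848768; answer 434848768
Part 3: W2 = 434848768; r = 62002; 62002 = 2 * 29 * 1069; sigma = (1 + 2) * (1 + 29) * (1 + 1069) = 3 * 30 * 1070 = 96300; answer 96300

96300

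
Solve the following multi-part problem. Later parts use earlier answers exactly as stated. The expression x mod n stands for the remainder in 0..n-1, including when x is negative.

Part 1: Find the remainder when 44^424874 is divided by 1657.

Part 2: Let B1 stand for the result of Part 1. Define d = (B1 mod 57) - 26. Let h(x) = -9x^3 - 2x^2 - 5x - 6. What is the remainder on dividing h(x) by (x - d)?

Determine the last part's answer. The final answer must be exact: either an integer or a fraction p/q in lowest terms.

Part 1: squarings mod 1657: 44^1=44, 44^2=279, 44^4=1619, 44^8=1444, 44^16=630, 44^32=877, 44^64=281, 44^128=1082, 44^256=882, 44^512=791, 44^1024=992, 44^2048=1463, 44^4096=1182, 44^8192=273, 44^16384=1621, 44^32768=1296, 44^65536=1075, 44^131072=696, 44^262144=572; 44^424874 = 44^2 * 44^8 * 44^32 * 44^128 * 44^256 * 44^512 * 44^2048 * 44^4096 * 44^8192 * 44^16384 * 44^131072 * 44^262144 = 121 (mod 1657); answer 121
Part 2: B1 = 121; d = -19; remainder = value at the root: -9*(-19)^3 - 2*(-19)^2 - 5*(-19)^1 - 6 = (61731) + (-722) + (95) + (-6) = 61098; answer 61098

61098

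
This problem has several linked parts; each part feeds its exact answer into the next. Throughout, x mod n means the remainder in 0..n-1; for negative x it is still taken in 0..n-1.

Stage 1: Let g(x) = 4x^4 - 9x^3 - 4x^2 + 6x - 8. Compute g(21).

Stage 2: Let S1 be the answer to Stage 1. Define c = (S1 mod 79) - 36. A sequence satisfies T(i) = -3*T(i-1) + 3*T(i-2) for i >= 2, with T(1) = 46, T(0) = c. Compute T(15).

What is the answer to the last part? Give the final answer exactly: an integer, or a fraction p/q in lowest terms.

Stage 1: 4*(21)^4 - 9*(21)^3 - 4*(21)^2 + 6*(21)^1 - 8 = (777924) + (-83349) + (-1764) + (126) + (-8) = 692929; answer 692929
Stage 2: S1 = 692929; c = -16; T(2) = -3*(46) + 3*(-16) = -186; iterating: T(2)=-186, T(3)=696, T(4)=-2646, T(5)=10026, T(6)=-38016, T(7)=144126, T(8)=-546426, T(9)=2071656, T(10)=-7854246, T(11)=29777706, T(12)=-112895856, T(13)=428020686, T(14)=-1622749626, T(15)=6152310936; answer 6152310936

6152310936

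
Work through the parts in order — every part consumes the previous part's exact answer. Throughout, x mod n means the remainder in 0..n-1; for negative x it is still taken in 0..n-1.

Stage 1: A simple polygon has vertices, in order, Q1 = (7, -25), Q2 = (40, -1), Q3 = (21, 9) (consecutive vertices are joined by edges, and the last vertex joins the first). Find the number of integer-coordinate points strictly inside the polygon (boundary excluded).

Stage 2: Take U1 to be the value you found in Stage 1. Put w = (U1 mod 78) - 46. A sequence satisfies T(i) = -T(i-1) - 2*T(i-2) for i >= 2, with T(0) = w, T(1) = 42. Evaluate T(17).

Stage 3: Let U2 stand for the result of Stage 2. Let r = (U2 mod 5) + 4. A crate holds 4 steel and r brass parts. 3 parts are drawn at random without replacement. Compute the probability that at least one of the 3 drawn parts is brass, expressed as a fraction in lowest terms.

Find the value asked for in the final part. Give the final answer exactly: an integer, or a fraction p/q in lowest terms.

29/30

Stage 1: cross terms: (7*-1 - 40*-25)=993, (40*9 - 21*-1)=381, (21*-25 - 7*9)=-588; twice the area = |786| = 786; area = 393; boundary points = 3 + 1 + 2 = 6; strictly interior points = area - boundary/2 + 1 = 391; answer 391
Stage 2: U1 = 391; w = -45; T(2) = -1*(42) - 2*(-45) = 48; iterating: T(2)=48, T(3)=-132, T(4)=36, T(5)=228, T(6)=-300, T(7)=-156, T(8)=756, T(9)=-444, T(10)=-1068, T(11)=1956, T(12)=180, T(13)=-4092, T(14)=3732, T(15)=4452, T(16)=-11916, T(17)=3012; answer 3012
Stage 3: U2 = 3012; r = 6; total draws C(10,3) = 120; complement C(4,3) = 4; favorable 120 - 4 = 116; P = 29/30; answer 29/30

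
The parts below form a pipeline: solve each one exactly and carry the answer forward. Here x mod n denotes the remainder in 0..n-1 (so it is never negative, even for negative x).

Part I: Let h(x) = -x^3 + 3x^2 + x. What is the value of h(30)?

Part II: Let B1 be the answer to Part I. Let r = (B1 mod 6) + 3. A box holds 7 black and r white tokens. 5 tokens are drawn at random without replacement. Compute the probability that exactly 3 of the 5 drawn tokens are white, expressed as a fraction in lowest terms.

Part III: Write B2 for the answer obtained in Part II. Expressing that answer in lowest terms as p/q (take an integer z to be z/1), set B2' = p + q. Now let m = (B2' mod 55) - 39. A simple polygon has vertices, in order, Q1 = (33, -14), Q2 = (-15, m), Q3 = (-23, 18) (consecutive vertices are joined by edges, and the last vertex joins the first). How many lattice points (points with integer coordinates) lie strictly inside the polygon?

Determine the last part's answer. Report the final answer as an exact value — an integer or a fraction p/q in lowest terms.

1093

Part I: -1*(30)^3 + 3*(30)^2 + 1*(30)^1 = (-27000) + (2700) + (30) = -24270; answer -24270
Part II: B1 = -24270; r = 3; total draws C(10,5) = 252; favorable C(3,3)*C(7,2) = 21; P = 1/12; answer 1/12
Part III: B2 = 1/12; threaded value p + q = 13; m = -26; cross terms: (33*-26 - -15*-14)=-1068, (-15*18 - -23*-26)=-868, (-23*-14 - 33*18)=-272; twice the area = |-2208| = 2208; area = 1104; boundary points = 12 + 4 + 8 = 24; strictly interior points = area - boundary/2 + 1 = 1093; answer 1093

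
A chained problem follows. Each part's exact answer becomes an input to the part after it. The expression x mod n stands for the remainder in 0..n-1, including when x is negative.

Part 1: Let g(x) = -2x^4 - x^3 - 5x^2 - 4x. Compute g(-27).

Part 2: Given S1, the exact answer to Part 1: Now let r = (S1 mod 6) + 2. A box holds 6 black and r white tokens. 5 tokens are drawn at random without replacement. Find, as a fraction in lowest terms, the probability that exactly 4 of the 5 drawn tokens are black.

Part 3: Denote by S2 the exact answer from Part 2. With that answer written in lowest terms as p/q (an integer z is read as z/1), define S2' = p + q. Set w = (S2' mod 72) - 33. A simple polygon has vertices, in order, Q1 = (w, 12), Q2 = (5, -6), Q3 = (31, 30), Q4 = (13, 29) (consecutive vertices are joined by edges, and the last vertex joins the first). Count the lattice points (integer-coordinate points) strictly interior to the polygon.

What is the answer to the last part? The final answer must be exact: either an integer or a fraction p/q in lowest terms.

Part 1: -2*(-27)^4 - 1*(-27)^3 - 5*(-27)^2 - 4*(-27)^1 = (-1062882) + (19683) + (-3645) + (108) = -1046736; answer -1046736
Part 2: S1 = -1046736; r = 2; total draws C(8,5) = 56; favorable C(6,4)*C(2,1) = 30; P = 15/28; answer 15/28
Part 3: S2 = 15/28; threaded value p + q = 43; w = 10; cross terms: (10*-6 - 5*12)=-120, (5*30 - 31*-6)=336, (31*29 - 13*30)=509, (13*12 - 10*29)=-134; twice the area = |591| = 591; area = 591/2; boundary points = 1 + 2 + 1 + 1 = 5; strictly interior points = area - boundary/2 + 1 = 294; answer 294

294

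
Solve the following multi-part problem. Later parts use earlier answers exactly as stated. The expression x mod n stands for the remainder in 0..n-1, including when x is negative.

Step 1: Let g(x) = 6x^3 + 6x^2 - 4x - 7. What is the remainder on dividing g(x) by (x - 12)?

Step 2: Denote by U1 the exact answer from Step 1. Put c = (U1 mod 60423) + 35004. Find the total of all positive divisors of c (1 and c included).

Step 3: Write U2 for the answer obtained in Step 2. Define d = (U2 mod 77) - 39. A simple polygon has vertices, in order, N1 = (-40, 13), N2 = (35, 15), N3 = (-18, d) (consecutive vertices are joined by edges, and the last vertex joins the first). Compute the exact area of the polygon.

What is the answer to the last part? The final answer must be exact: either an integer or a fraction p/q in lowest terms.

Step 1: remainder = value at the root: 6*(12)^3 + 6*(12)^2 - 4*(12)^1 - 7 = (10368) + (864) + (-48) + (-7) = 11177; answer 11177
Step 2: U1 = 11177; c = 46181; 46181 is prime, so its only divisors are 1 and 46181; sigma = 1 + 46181 = 46182; answer 46182
Step 3: U2 = 46182; d = 20; cross terms: (-40*15 - 35*13)=-1055, (35*20 - -18*15)=970, (-18*13 - -40*20)=566; twice the area = |481| = 481; area = 481/2; answer 481/2

481/2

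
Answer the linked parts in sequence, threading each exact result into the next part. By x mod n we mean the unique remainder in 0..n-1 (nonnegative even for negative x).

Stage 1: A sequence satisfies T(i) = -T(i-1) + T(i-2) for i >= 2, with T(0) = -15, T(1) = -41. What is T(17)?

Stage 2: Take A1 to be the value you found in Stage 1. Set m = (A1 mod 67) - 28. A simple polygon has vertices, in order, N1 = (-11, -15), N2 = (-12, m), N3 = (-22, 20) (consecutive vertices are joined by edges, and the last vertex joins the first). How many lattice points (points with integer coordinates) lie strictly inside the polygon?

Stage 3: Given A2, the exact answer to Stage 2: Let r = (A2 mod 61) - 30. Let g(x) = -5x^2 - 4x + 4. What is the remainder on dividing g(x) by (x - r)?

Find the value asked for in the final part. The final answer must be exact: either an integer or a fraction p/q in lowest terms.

Stage 1: T(2) = -1*(-41) + 1*(-15) = 26; iterating: T(2)=26, T(3)=-67, T(4)=93, T(5)=-160, T(6)=253, T(7)=-413, T(8)=666, T(9)=-1079, T(10)=1745, T(11)=-2824, T(12)=4569, T(13)=-7393, T(14)=11962, T(15)=-19355, T(16)=31317, T(17)=-50672; answer -50672
Stage 2: A1 = -50672; m = 19; cross terms: (-11*19 - -12*-15)=-389, (-12*20 - -22*19)=178, (-22*-15 - -11*20)=550; twice the area = |339| = 339; area = 339/2; boundary points = 1 + 1 + 1 = 3; strictly interior points = area - boundary/2 + 1 = 169; answer 169
Stage 3: A2 = 169; r = 17; remainder = value at the root: -5*(17)^2 - 4*(17)^1 + 4 = (-1445) + (-68) + (4) = -1509; answer -1509

-1509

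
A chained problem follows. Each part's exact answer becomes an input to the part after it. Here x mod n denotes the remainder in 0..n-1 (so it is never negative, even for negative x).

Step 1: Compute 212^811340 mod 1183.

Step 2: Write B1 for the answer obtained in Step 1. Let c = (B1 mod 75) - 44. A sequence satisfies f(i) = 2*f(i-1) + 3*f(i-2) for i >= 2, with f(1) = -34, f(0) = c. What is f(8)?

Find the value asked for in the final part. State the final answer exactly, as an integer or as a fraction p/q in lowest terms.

Step 1: squarings mod 1183: 212^1=212, 212^2=1173, 212^4=100, 212^8=536, 212^16=1010, 212^32=354, 212^64=1101, 212^128=809, 212^256=282, 212^512=263, 212^1024=555, 212^2048=445, 212^4096=464, 212^8192=1173, 212^16384=100, 212^32768=536, 212^65536=1010, 212^131072=354, 212^262144=1101, 212^524288=809; 212^811340 = 212^4 * 212^8 * 212^64 * 212^256 * 212^8192 * 212^16384 * 212^262144 * 212^524288 = 718 (mod 1183); answer 718
Step 2: B1 = 718; c = -1; f(2) = 2*(-34) + 3*(-1) = -71; iterating: f(2)=-71, f(3)=-244, f(4)=-701, f(5)=-2134, f(6)=-6371, f(7)=-19144, f(8)=-57401; answer -57401

-57401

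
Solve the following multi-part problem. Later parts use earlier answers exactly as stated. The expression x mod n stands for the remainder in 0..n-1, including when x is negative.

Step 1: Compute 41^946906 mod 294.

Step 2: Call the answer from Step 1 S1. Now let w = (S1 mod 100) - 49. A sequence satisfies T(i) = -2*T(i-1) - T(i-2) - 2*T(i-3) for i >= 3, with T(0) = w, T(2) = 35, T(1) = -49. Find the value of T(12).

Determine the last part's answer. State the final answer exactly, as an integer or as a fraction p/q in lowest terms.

-2495

Step 1: squarings mod 294: 41^1=41, 41^2=211, 41^4=127, 41^8=253, 41^16=211, 41^32=127, 41^64=253, 41^128=211, 41^256=127, 41^512=253, 41^1024=211, 41^2048=127, 41^4096=253, 41^8192=211, 41^16384=127, 41^32768=253, 41^65536=211, 41^131072=127, 41^262144=253, 41^524288=211; 41^946906 = 41^2 * 41^8 * 41^16 * 41^64 * 41^128 * 41^512 * 41^4096 * 41^8192 * 41^16384 * 41^131072 * 41^262144 * 41^524288 = 211 (mod 294); answer 211
Step 2: S1 = 211; w = -38; T(3) = -2*(35) - 1*(-49) - 2*(-38) = 55; iterating: T(3)=55, T(4)=-47, T(5)=-31, T(6)=-1, T(7)=127, T(8)=-191, T(9)=257, T(10)=-577, T(11)=1279, T(12)=-2495; answer -2495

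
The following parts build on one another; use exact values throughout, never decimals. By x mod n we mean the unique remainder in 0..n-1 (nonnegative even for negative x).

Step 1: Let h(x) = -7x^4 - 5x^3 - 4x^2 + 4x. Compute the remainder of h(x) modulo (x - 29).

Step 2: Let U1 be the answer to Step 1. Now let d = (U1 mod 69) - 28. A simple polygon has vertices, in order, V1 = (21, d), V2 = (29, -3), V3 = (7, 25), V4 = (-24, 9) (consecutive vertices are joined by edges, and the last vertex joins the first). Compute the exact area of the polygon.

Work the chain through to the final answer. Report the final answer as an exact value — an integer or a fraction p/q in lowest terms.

Step 1: remainder = value at the root: -7*(29)^4 - 5*(29)^3 - 4*(29)^2 + 4*(29)^1 = (-4950967) + (-121945) + (-3364) + (116) = -5076160; answer -5076160
Step 2: U1 = -5076160; d = 4; cross terms: (21*-3 - 29*4)=-179, (29*25 - 7*-3)=746, (7*9 - -24*25)=663, (-24*4 - 21*9)=-285; twice the area = |945| = 945; area = 945/2; answer 945/2

945/2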